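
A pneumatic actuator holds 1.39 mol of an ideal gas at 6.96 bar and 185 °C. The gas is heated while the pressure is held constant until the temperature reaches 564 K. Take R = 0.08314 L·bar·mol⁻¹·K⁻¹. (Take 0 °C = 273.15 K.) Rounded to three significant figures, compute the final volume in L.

V₂ ≈ 9.36 L

Convert: T₁ = 458.1 K.
From PV = nRT: V₁ = nRT₁/P₁ = 7.607 L.
Isobaric, so V/T is constant: P₂ = P₁; V₂ = V₁·(T₂/T₁) = 9.365 L.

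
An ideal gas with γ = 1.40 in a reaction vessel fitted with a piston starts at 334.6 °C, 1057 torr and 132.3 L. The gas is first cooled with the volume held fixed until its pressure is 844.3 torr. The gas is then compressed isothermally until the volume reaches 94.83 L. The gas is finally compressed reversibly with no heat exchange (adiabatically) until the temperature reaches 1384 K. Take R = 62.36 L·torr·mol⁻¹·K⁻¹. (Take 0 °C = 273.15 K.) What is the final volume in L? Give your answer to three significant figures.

Convert: T₁ = 607.8 K.
V constant ⇒ P ∝ T: V₂ = V₁; T₂ = T₁·(P₂/P₁) = 485.5 K.
T constant ⇒ Boyle's law P V = const: T₃ = T₂; P₃ = P₂·(V₂/V₃) = 1178 torr.
Reversible adiabatic, γ = 1.40: P₄ = P₃·(T₄/T₃)^(γ/(γ−1)) = 4.609e+04 torr; V₄ = V₃·(T₃/T₄)^(1/(γ−1)) = 6.910 L.

V₄ ≈ 6.91 L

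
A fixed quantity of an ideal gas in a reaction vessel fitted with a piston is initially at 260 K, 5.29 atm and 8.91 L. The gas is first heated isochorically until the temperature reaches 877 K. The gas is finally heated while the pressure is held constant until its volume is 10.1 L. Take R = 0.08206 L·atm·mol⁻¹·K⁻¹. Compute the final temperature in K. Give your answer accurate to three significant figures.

T₃ ≈ 994 K

V constant ⇒ P ∝ T: V₂ = V₁; P₂ = P₁·(T₂/T₁) = 17.84 atm.
Isobaric, so V/T is constant: P₃ = P₂; T₃ = T₂·(V₃/V₂) = 994.1 K.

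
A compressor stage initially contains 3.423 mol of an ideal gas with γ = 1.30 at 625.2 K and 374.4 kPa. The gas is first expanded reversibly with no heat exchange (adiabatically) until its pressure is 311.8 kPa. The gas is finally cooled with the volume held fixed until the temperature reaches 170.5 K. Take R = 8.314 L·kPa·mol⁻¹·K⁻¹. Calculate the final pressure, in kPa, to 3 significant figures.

P₃ ≈ 88.7 kPa

From PV = nRT: V₁ = nRT₁/P₁ = 47.52 L.
Adiabatic (γ = 1.30), T V^(γ−1) and P V^γ constant: T₂ = T₁·(P₂/P₁)^((γ−1)/γ) = 599.4 K; V₂ = V₁·(P₁/P₂)^(1/γ) = 54.70 L.
Isochoric, so P/T is constant: V₃ = V₂; P₃ = P₂·(T₃/T₂) = 88.70 kPa.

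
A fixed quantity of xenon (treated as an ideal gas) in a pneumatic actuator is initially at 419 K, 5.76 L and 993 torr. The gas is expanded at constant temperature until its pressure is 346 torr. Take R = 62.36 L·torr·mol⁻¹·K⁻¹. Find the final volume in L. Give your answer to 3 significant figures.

V₂ ≈ 16.5 L

Isothermal, so P V is constant: T₂ = T₁; V₂ = V₁·(P₁/P₂) = 16.53 L.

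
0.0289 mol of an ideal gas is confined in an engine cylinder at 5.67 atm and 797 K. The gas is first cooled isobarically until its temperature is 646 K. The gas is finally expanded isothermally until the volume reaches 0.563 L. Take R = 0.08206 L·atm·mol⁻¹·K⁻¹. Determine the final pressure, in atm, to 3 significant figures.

From PV = nRT: V₁ = nRT₁/P₁ = 0.3334 L.
P constant ⇒ V ∝ T: P₂ = P₁; V₂ = V₁·(T₂/T₁) = 0.2702 L.
Isothermal, so P V is constant: T₃ = T₂; P₃ = P₂·(V₂/V₃) = 2.721 atm.

P₃ ≈ 2.72 atm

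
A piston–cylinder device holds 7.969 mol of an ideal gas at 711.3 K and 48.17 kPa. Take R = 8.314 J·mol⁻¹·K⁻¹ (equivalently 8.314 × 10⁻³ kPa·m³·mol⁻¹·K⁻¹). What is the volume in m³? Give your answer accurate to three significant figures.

V ≈ 0.978 m³

PV = nRT ⇒ V = nRT/P = (7.969 × 8.314 × 10⁻³ × 711.3) / 48.17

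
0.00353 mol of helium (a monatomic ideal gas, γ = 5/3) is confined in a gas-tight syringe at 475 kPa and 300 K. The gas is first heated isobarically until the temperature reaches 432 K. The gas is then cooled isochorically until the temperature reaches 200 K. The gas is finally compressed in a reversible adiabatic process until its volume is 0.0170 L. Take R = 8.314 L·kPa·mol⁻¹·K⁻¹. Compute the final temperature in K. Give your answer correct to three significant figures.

T₄ ≈ 270 K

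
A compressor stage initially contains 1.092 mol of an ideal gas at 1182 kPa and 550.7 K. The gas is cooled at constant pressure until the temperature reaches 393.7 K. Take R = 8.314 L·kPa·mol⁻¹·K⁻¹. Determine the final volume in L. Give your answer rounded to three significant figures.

V₂ ≈ 3.02 L

From PV = nRT: V₁ = nRT₁/P₁ = 4.230 L.
P constant ⇒ V ∝ T: P₂ = P₁; V₂ = V₁·(T₂/T₁) = 3.024 L.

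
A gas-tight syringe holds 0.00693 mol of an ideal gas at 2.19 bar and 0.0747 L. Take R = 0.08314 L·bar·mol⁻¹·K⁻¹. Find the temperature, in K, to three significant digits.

PV = nRT ⇒ T = PV/(nR) = (2.19 × 0.0747) / (0.00693 × 0.08314)

T ≈ 284 K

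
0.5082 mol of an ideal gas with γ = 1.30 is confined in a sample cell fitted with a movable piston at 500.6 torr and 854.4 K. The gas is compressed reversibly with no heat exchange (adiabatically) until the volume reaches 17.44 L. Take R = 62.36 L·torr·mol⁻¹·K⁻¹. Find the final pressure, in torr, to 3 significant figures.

From PV = nRT: V₁ = nRT₁/P₁ = 54.09 L.
Reversible adiabatic, γ = 1.30: T₂ = T₁·(V₁/V₂)^(γ−1) = 1200 K; P₂ = P₁·(V₁/V₂)^γ = 2180 torr.

P₂ ≈ 2.18e+03 torr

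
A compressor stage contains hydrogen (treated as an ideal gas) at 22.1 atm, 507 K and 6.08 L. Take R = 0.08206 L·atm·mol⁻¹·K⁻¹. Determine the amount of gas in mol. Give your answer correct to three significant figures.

PV = nRT ⇒ n = PV/(RT) = (22.1 × 6.08) / (0.08206 × 507)

n ≈ 3.23 mol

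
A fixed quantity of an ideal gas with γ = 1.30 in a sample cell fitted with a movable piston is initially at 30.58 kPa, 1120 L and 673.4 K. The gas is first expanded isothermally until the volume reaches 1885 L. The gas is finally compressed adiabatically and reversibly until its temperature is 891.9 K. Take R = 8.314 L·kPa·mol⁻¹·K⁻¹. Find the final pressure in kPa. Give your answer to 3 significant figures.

P₃ ≈ 61.4 kPa

Isothermal, so P V is constant: T₂ = T₁; P₂ = P₁·(V₁/V₂) = 18.17 kPa.
Adiabatic (γ = 1.30), T V^(γ−1) and P V^γ constant: P₃ = P₂·(T₃/T₂)^(γ/(γ−1)) = 61.40 kPa; V₃ = V₂·(T₂/T₃)^(1/(γ−1)) = 738.8 L.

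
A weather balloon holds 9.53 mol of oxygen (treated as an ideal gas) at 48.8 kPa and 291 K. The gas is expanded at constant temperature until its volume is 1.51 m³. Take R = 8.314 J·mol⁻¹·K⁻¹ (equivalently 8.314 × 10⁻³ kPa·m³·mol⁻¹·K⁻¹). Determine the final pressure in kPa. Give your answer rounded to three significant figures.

P₂ ≈ 15.3 kPa

From PV = nRT: V₁ = nRT₁/P₁ = 0.4725 m³.
T constant ⇒ Boyle's law P V = const: T₂ = T₁; P₂ = P₁·(V₁/V₂) = 15.27 kPa.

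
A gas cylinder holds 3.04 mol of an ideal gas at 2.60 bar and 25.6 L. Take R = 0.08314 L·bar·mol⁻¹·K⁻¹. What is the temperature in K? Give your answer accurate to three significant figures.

PV = nRT ⇒ T = PV/(nR) = (2.60 × 25.6) / (3.04 × 0.08314)

T ≈ 263 K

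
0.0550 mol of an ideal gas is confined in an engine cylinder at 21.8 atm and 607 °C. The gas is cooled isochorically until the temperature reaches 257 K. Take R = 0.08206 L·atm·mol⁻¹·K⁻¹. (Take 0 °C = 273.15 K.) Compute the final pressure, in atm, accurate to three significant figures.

Convert: T₁ = 880.1 K.
From PV = nRT: V₁ = nRT₁/P₁ = 0.1822 L.
Isochoric, so P/T is constant: V₂ = V₁; P₂ = P₁·(T₂/T₁) = 6.366 atm.

P₂ ≈ 6.37 atm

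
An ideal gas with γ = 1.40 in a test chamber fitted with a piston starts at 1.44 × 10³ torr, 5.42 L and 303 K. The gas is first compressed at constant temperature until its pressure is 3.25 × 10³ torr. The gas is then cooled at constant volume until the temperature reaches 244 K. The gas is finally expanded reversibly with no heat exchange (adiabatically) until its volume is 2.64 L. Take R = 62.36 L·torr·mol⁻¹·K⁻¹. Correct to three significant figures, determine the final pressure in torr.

Isothermal, so P V is constant: T₂ = T₁; V₂ = V₁·(P₁/P₂) = 2.401 L.
Isochoric, so P/T is constant: V₃ = V₂; P₃ = P₂·(T₃/T₂) = 2617 torr.
Reversible adiabatic, γ = 1.40: T₄ = T₃·(V₃/V₄)^(γ−1) = 234.9 K; P₄ = P₃·(V₃/V₄)^γ = 2292 torr.

P₄ ≈ 2.29e+03 torr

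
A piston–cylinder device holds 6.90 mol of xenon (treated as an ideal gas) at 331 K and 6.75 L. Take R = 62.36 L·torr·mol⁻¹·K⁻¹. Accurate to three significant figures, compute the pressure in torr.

PV = nRT ⇒ P = nRT/V = (6.90 × 62.36 × 331) / 6.75

P ≈ 2.11e+04 torr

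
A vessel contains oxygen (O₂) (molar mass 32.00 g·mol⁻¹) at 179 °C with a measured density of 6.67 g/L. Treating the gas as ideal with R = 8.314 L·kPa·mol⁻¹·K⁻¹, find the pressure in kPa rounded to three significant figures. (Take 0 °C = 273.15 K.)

P ≈ 784 kPa

ρ = PM/(RT) ⇒ P = ρRT/M = (6.67 × 8.314 × 452.1) / 32.00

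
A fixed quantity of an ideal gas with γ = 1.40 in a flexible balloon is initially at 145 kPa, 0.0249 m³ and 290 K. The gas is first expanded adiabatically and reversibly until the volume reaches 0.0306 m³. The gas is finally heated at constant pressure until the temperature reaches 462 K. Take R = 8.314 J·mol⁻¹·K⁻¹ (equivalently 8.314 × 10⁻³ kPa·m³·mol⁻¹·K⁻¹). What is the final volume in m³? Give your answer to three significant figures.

Reversible adiabatic, γ = 1.40: T₂ = T₁·(V₁/V₂)^(γ−1) = 267.0 K; P₂ = P₁·(V₁/V₂)^γ = 108.7 kPa.
P constant ⇒ V ∝ T: P₃ = P₂; V₃ = V₂·(T₃/T₂) = 0.05294 m³.

V₃ ≈ 0.0529 m³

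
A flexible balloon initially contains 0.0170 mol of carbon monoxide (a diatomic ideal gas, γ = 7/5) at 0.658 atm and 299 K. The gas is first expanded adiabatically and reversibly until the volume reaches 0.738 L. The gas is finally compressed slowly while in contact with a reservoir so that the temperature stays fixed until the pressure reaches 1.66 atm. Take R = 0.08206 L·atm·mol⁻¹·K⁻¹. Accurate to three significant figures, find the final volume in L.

V₃ ≈ 0.236 L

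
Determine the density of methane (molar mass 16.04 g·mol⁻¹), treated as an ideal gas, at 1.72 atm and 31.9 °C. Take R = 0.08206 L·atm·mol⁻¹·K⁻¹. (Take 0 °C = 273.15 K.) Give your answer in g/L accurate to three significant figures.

ρ ≈ 1.10 g/L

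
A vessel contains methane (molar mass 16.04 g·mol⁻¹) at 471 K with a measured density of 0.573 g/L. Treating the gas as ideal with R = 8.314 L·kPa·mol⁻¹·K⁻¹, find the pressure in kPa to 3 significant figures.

P ≈ 140 kPa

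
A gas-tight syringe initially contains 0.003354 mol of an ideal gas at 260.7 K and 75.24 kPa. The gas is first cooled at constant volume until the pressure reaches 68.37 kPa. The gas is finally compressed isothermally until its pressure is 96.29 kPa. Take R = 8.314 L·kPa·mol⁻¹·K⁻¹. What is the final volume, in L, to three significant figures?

From PV = nRT: V₁ = nRT₁/P₁ = 0.09662 L.
Isochoric, so P/T is constant: V₂ = V₁; T₂ = T₁·(P₂/P₁) = 236.9 K.
T constant ⇒ Boyle's law P V = const: T₃ = T₂; V₃ = V₂·(P₂/P₃) = 0.06860 L.

V₃ ≈ 0.0686 L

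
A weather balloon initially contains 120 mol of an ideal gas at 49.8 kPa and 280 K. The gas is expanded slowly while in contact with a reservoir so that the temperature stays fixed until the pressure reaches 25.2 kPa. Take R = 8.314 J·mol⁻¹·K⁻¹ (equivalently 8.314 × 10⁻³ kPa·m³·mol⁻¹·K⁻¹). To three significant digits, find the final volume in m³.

V₂ ≈ 11.1 m³

From PV = nRT: V₁ = nRT₁/P₁ = 5.609 m³.
Isothermal, so P V is constant: T₂ = T₁; V₂ = V₁·(P₁/P₂) = 11.09 m³.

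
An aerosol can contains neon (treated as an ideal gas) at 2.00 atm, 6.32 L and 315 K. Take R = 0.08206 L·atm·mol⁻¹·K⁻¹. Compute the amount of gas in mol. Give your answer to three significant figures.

PV = nRT ⇒ n = PV/(RT) = (2.00 × 6.32) / (0.08206 × 315)

n ≈ 0.489 mol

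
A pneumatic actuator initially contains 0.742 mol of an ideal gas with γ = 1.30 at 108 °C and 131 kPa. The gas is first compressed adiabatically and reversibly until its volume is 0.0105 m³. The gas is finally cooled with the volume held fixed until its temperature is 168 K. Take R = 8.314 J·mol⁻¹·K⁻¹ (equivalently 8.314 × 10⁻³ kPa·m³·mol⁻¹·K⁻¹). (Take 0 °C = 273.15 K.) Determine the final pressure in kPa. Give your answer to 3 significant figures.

P₃ ≈ 98.7 kPa

Convert: T₁ = 381.1 K.
From PV = nRT: V₁ = nRT₁/P₁ = 0.01795 m³.
Reversible adiabatic, γ = 1.30: T₂ = T₁·(V₁/V₂)^(γ−1) = 447.7 K; P₂ = P₁·(V₁/V₂)^γ = 263.0 kPa.
Isochoric, so P/T is constant: V₃ = V₂; P₃ = P₂·(T₃/T₂) = 98.70 kPa.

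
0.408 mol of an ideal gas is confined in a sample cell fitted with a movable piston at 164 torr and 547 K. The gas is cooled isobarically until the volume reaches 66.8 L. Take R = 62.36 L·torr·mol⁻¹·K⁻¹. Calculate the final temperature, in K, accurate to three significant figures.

From PV = nRT: V₁ = nRT₁/P₁ = 84.86 L.
P constant ⇒ V ∝ T: P₂ = P₁; T₂ = T₁·(V₂/V₁) = 430.6 K.

T₂ ≈ 431 K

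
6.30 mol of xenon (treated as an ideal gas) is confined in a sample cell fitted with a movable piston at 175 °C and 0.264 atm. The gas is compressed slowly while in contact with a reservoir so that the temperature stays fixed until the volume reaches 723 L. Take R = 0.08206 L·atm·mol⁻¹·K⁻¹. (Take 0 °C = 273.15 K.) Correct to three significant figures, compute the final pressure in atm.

P₂ ≈ 0.320 atm

Convert: T₁ = 448.1 K.
From PV = nRT: V₁ = nRT₁/P₁ = 877.6 L.
Isothermal, so P V is constant: T₂ = T₁; P₂ = P₁·(V₁/V₂) = 0.3204 atm.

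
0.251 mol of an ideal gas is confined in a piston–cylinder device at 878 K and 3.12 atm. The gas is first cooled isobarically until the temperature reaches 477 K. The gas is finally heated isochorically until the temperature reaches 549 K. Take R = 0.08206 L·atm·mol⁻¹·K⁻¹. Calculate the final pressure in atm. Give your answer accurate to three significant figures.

P₃ ≈ 3.59 atm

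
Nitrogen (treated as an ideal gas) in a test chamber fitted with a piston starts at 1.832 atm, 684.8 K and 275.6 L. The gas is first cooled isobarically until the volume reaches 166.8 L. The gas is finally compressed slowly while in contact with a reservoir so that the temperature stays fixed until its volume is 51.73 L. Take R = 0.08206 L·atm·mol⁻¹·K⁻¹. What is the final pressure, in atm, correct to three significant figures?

P₃ ≈ 5.91 atm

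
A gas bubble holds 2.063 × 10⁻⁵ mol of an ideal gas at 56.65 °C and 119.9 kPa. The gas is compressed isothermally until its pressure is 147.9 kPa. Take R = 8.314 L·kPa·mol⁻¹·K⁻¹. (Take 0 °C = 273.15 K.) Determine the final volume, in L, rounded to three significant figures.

V₂ ≈ 0.000382 L

Convert: T₁ = 329.8 K.
From PV = nRT: V₁ = nRT₁/P₁ = 0.0004718 L.
Isothermal, so P V is constant: T₂ = T₁; V₂ = V₁·(P₁/P₂) = 0.0003825 L.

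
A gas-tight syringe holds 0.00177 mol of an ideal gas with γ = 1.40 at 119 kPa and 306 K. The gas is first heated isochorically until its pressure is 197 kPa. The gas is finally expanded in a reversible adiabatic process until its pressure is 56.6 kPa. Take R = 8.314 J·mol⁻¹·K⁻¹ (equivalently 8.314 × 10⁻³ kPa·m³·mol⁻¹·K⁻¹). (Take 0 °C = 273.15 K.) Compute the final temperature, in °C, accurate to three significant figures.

From PV = nRT: V₁ = nRT₁/P₁ = 3.784e-05 m³.
Isochoric, so P/T is constant: V₂ = V₁; T₂ = T₁·(P₂/P₁) = 506.6 K.
Adiabatic (γ = 1.40), T V^(γ−1) and P V^γ constant: T₃ = T₂·(P₃/P₂)^((γ−1)/γ) = 354.7 K; V₃ = V₂·(P₂/P₃)^(1/γ) = 9.223e-05 m³.

T₃ ≈ 81.6 °C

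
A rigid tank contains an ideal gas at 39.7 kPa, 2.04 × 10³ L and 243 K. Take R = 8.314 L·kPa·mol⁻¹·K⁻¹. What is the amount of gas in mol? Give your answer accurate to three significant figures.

PV = nRT ⇒ n = PV/(RT) = (39.7 × 2.04e+03) / (8.314 × 243)

n ≈ 40.1 mol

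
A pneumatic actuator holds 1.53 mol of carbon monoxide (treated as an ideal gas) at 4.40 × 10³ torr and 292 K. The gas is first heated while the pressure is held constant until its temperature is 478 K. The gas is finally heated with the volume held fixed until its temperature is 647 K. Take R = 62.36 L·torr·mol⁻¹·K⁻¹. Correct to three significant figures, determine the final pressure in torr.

From PV = nRT: V₁ = nRT₁/P₁ = 6.332 L.
Isobaric, so V/T is constant: P₂ = P₁; V₂ = V₁·(T₂/T₁) = 10.37 L.
V constant ⇒ P ∝ T: V₃ = V₂; P₃ = P₂·(T₃/T₂) = 5956 torr.

P₃ ≈ 5.96e+03 torr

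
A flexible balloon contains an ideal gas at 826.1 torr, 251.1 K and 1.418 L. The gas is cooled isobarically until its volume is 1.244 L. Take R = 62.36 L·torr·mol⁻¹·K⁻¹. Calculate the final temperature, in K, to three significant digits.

T₂ ≈ 220 K

P constant ⇒ V ∝ T: P₂ = P₁; T₂ = T₁·(V₂/V₁) = 220.3 K.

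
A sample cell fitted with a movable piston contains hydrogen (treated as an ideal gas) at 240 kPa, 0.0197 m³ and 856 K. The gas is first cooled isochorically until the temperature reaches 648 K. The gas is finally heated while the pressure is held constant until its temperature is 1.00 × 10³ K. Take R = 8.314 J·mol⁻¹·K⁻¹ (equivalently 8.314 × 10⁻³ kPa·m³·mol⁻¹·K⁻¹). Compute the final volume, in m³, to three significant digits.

V₃ ≈ 0.0304 m³

Isochoric, so P/T is constant: V₂ = V₁; P₂ = P₁·(T₂/T₁) = 181.7 kPa.
P constant ⇒ V ∝ T: P₃ = P₂; V₃ = V₂·(T₃/T₂) = 0.03040 m³.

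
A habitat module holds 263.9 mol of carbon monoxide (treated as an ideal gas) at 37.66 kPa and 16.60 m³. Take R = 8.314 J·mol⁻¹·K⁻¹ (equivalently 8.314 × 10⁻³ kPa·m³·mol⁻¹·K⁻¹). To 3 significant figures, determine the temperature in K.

PV = nRT ⇒ T = PV/(nR) = (37.66 × 16.60) / (263.9 × 8.314 × 10⁻³)

T ≈ 285 K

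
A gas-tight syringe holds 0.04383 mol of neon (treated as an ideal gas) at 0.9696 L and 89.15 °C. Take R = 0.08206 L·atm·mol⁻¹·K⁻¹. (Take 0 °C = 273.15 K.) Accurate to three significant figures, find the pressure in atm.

Convert: T = 362.30 K.
PV = nRT ⇒ P = nRT/V = (0.04383 × 0.08206 × 362.30) / 0.9696

P ≈ 1.34 atm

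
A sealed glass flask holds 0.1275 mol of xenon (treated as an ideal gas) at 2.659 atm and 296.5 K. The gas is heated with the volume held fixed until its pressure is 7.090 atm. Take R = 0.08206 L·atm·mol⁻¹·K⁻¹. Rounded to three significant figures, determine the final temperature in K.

From PV = nRT: V₁ = nRT₁/P₁ = 1.167 L.
Isochoric, so P/T is constant: V₂ = V₁; T₂ = T₁·(P₂/P₁) = 790.6 K.

T₂ ≈ 791 K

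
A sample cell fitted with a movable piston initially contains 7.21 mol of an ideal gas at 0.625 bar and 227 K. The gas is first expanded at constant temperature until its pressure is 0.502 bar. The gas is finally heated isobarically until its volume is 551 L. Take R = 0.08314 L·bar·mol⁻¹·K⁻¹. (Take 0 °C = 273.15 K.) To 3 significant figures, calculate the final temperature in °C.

T₃ ≈ 188 °C

From PV = nRT: V₁ = nRT₁/P₁ = 217.7 L.
T constant ⇒ Boyle's law P V = const: T₂ = T₁; V₂ = V₁·(P₁/P₂) = 271.1 L.
P constant ⇒ V ∝ T: P₃ = P₂; T₃ = T₂·(V₃/V₂) = 461.4 K.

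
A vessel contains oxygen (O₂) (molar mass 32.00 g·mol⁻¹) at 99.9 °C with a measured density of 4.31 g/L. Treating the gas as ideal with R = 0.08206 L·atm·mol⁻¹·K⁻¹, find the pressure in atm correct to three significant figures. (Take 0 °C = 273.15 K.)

P ≈ 4.12 atm

ρ = PM/(RT) ⇒ P = ρRT/M = (4.31 × 0.08206 × 373.0) / 32.00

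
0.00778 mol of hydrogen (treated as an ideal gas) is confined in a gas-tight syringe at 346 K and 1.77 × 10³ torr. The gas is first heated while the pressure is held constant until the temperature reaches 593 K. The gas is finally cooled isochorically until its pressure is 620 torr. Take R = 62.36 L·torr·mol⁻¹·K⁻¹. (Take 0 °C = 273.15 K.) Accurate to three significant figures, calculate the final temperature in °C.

T₃ ≈ -65.4 °C

From PV = nRT: V₁ = nRT₁/P₁ = 0.09484 L.
Isobaric, so V/T is constant: P₂ = P₁; V₂ = V₁·(T₂/T₁) = 0.1625 L.
V constant ⇒ P ∝ T: V₃ = V₂; T₃ = T₂·(P₃/P₂) = 207.7 K.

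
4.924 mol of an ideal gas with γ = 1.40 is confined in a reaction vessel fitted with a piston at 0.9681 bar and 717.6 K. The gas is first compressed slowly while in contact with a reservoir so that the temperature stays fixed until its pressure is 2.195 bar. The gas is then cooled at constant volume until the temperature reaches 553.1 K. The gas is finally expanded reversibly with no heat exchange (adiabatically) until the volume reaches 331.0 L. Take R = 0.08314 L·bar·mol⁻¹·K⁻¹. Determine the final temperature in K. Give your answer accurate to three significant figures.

T₄ ≈ 385 K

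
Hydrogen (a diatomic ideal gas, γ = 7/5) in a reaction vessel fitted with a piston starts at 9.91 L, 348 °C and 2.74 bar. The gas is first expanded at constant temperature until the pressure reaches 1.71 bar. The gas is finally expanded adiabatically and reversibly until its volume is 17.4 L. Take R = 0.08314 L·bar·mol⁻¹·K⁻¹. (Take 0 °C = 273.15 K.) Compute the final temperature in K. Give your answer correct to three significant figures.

T₃ ≈ 599 K

Convert: T₁ = 621.1 K.
Isothermal, so P V is constant: T₂ = T₁; V₂ = V₁·(P₁/P₂) = 15.88 L.
Adiabatic (γ = 7/5), T V^(γ−1) and P V^γ constant: T₃ = T₂·(V₂/V₃)^(γ−1) = 598.8 K; P₃ = P₂·(V₂/V₃)^γ = 1.504 bar.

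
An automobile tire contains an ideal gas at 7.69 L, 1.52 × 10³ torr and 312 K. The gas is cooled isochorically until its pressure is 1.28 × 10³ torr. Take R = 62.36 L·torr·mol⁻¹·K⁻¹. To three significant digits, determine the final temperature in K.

T₂ ≈ 263 K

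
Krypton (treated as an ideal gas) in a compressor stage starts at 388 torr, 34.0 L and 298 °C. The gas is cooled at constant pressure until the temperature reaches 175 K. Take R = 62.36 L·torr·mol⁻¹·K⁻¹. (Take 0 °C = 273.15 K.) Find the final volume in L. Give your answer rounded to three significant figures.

V₂ ≈ 10.4 L

Convert: T₁ = 571.1 K.
Isobaric, so V/T is constant: P₂ = P₁; V₂ = V₁·(T₂/T₁) = 10.42 L.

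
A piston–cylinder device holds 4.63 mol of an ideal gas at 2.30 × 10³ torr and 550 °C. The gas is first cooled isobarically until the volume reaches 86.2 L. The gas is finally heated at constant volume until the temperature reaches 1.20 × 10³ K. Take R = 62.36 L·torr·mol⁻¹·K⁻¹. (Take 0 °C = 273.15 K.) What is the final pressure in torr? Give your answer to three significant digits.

Convert: T₁ = 823.1 K.
From PV = nRT: V₁ = nRT₁/P₁ = 103.3 L.
P constant ⇒ V ∝ T: P₂ = P₁; T₂ = T₁·(V₂/V₁) = 686.7 K.
Isochoric, so P/T is constant: V₃ = V₂; P₃ = P₂·(T₃/T₂) = 4019 torr.

P₃ ≈ 4.02e+03 torr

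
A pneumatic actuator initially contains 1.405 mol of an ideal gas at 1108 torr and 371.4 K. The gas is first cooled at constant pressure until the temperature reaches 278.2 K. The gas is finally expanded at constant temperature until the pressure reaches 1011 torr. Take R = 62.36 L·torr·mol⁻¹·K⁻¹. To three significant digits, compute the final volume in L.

V₃ ≈ 24.1 L

From PV = nRT: V₁ = nRT₁/P₁ = 29.37 L.
P constant ⇒ V ∝ T: P₂ = P₁; V₂ = V₁·(T₂/T₁) = 22.00 L.
Isothermal, so P V is constant: T₃ = T₂; V₃ = V₂·(P₂/P₃) = 24.11 L.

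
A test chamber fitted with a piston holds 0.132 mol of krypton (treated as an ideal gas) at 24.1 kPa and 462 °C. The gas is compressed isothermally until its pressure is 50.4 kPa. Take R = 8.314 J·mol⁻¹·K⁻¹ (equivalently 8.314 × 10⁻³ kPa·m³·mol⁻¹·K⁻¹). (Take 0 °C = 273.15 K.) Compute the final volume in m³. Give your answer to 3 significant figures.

Convert: T₁ = 735.1 K.
From PV = nRT: V₁ = nRT₁/P₁ = 0.03348 m³.
T constant ⇒ Boyle's law P V = const: T₂ = T₁; V₂ = V₁·(P₁/P₂) = 0.01601 m³.

V₂ ≈ 0.0160 m³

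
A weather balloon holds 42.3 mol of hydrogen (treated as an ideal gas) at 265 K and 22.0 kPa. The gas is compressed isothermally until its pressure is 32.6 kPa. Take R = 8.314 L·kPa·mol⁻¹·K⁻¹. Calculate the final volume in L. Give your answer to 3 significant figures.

V₂ ≈ 2.86e+03 L

From PV = nRT: V₁ = nRT₁/P₁ = 4236 L.
Isothermal, so P V is constant: T₂ = T₁; V₂ = V₁·(P₁/P₂) = 2859 L.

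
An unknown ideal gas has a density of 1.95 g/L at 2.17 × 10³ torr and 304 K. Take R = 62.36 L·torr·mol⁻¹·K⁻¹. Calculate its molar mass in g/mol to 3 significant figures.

M ≈ 17.0 g/mol

ρ = PM/(RT) ⇒ M = ρRT/P = (1.95 × 62.36 × 304.0) / 2.17e+03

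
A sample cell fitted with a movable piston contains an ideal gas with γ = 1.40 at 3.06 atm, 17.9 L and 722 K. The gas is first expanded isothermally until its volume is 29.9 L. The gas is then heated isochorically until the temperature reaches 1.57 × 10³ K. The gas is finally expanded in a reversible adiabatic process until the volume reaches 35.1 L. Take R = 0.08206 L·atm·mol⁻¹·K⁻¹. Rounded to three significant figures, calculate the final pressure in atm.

P₄ ≈ 3.18 atm

Isothermal, so P V is constant: T₂ = T₁; P₂ = P₁·(V₁/V₂) = 1.832 atm.
V constant ⇒ P ∝ T: V₃ = V₂; P₃ = P₂·(T₃/T₂) = 3.984 atm.
Reversible adiabatic, γ = 1.40: T₄ = T₃·(V₃/V₄)^(γ−1) = 1472 K; P₄ = P₃·(V₃/V₄)^γ = 3.183 atm.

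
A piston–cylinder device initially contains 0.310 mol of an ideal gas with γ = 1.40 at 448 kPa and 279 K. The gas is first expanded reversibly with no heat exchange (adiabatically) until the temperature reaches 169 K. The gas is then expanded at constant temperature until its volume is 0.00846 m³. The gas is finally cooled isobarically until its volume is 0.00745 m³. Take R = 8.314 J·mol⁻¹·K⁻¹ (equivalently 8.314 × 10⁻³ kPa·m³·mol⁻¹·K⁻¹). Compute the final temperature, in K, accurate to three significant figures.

T₄ ≈ 149 K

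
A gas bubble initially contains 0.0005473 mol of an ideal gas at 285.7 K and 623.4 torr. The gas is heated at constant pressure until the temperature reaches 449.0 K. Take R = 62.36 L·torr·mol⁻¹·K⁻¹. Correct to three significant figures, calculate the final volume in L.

From PV = nRT: V₁ = nRT₁/P₁ = 0.01564 L.
P constant ⇒ V ∝ T: P₂ = P₁; V₂ = V₁·(T₂/T₁) = 0.02458 L.

V₂ ≈ 0.0246 L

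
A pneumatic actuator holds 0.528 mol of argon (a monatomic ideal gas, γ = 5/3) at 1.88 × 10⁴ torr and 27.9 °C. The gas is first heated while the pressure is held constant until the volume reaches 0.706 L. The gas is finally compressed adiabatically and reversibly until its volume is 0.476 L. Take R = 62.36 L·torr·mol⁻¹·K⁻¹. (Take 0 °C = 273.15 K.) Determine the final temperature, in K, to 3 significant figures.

T₃ ≈ 524 K

Convert: T₁ = 301.0 K.
From PV = nRT: V₁ = nRT₁/P₁ = 0.5273 L.
Isobaric, so V/T is constant: P₂ = P₁; T₂ = T₁·(V₂/V₁) = 403.1 K.
Reversible adiabatic, γ = 5/3: T₃ = T₂·(V₂/V₃)^(γ−1) = 524.3 K; P₃ = P₂·(V₂/V₃)^γ = 3.626e+04 torr.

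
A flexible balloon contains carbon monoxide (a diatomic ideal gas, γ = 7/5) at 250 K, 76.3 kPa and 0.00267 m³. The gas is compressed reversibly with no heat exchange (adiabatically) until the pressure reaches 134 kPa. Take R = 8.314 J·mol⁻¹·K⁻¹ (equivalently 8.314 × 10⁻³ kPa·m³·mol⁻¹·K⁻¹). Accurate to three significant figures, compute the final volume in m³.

Reversible adiabatic, γ = 7/5: T₂ = T₁·(P₂/P₁)^((γ−1)/γ) = 293.6 K; V₂ = V₁·(P₁/P₂)^(1/γ) = 0.001786 m³.

V₂ ≈ 0.00179 m³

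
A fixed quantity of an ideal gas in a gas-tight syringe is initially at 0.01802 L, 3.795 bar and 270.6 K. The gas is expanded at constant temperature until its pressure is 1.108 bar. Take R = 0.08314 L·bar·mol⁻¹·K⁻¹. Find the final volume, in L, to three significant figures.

T constant ⇒ Boyle's law P V = const: T₂ = T₁; V₂ = V₁·(P₁/P₂) = 0.06172 L.

V₂ ≈ 0.0617 L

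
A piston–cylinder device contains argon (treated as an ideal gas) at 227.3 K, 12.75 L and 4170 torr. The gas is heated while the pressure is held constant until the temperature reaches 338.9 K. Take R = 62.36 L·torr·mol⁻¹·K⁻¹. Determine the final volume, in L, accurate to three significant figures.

Isobaric, so V/T is constant: P₂ = P₁; V₂ = V₁·(T₂/T₁) = 19.01 L.

V₂ ≈ 19.0 L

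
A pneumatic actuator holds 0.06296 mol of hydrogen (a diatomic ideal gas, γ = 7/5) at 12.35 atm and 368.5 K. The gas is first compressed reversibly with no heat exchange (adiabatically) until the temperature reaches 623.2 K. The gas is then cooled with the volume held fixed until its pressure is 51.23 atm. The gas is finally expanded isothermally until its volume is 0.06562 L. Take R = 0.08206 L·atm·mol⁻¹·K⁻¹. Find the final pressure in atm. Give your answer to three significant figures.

From PV = nRT: V₁ = nRT₁/P₁ = 0.1542 L.
Reversible adiabatic, γ = 7/5: P₂ = P₁·(T₂/T₁)^(γ/(γ−1)) = 77.68 atm; V₂ = V₁·(T₁/T₂)^(1/(γ−1)) = 0.04145 L.
V constant ⇒ P ∝ T: V₃ = V₂; T₃ = T₂·(P₃/P₂) = 411.0 K.
T constant ⇒ Boyle's law P V = const: T₄ = T₃; P₄ = P₃·(V₃/V₄) = 32.36 atm.

P₄ ≈ 32.4 atm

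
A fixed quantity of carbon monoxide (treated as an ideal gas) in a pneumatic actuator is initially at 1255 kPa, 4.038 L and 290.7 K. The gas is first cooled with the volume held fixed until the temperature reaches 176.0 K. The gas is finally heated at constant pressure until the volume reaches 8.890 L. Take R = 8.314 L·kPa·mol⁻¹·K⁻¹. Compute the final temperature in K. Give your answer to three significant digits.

T₃ ≈ 387 K

Isochoric, so P/T is constant: V₂ = V₁; P₂ = P₁·(T₂/T₁) = 759.8 kPa.
P constant ⇒ V ∝ T: P₃ = P₂; T₃ = T₂·(V₃/V₂) = 387.5 K.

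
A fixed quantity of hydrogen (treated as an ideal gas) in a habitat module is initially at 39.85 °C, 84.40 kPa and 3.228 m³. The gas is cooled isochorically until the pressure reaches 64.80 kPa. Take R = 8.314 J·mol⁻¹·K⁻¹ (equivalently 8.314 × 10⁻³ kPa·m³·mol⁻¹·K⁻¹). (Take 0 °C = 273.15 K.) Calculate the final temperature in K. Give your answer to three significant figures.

Convert: T₁ = 313.0 K.
Isochoric, so P/T is constant: V₂ = V₁; T₂ = T₁·(P₂/P₁) = 240.3 K.

T₂ ≈ 240 K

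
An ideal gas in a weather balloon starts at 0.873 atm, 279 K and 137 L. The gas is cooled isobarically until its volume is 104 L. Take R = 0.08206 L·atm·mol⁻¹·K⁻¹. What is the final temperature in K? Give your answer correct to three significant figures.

Isobaric, so V/T is constant: P₂ = P₁; T₂ = T₁·(V₂/V₁) = 211.8 K.

T₂ ≈ 212 K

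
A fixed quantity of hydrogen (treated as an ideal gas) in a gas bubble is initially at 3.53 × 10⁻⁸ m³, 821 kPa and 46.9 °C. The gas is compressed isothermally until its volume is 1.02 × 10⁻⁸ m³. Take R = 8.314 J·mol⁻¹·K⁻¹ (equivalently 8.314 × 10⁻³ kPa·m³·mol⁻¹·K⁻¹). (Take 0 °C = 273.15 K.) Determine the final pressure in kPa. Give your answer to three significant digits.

P₂ ≈ 2.84e+03 kPa

Convert: T₁ = 320.0 K.
T constant ⇒ Boyle's law P V = const: T₂ = T₁; P₂ = P₁·(V₁/V₂) = 2841 kPa.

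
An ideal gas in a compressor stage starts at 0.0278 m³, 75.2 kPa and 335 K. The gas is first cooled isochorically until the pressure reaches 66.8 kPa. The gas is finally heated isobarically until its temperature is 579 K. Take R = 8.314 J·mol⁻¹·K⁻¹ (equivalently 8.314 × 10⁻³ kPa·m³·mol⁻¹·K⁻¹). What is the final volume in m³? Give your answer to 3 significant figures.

Isochoric, so P/T is constant: V₂ = V₁; T₂ = T₁·(P₂/P₁) = 297.6 K.
Isobaric, so V/T is constant: P₃ = P₂; V₃ = V₂·(T₃/T₂) = 0.05409 m³.

V₃ ≈ 0.0541 m³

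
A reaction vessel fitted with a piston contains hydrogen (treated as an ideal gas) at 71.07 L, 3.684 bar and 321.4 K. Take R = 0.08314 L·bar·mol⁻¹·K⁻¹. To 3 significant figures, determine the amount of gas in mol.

PV = nRT ⇒ n = PV/(RT) = (3.684 × 71.07) / (0.08314 × 321.4)

n ≈ 9.80 mol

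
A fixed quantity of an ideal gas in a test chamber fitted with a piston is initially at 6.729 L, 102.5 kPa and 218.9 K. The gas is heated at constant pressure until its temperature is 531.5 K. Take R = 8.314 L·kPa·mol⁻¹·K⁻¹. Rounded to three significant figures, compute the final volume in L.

P constant ⇒ V ∝ T: P₂ = P₁; V₂ = V₁·(T₂/T₁) = 16.34 L.

V₂ ≈ 16.3 L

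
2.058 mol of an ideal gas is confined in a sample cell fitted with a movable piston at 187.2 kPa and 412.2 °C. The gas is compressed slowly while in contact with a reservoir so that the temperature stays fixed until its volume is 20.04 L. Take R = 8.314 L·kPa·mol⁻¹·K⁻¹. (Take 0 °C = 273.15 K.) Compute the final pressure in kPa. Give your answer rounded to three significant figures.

P₂ ≈ 585 kPa

Convert: T₁ = 685.3 K.
From PV = nRT: V₁ = nRT₁/P₁ = 62.64 L.
Isothermal, so P V is constant: T₂ = T₁; P₂ = P₁·(V₁/V₂) = 585.2 kPa.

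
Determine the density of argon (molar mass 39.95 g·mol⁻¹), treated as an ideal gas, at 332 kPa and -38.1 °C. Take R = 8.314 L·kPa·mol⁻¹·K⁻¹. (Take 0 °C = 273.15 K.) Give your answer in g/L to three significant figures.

ρ = PM/(RT) = (332 × 39.95) / (8.314 × 235.0)

ρ ≈ 6.79 g/L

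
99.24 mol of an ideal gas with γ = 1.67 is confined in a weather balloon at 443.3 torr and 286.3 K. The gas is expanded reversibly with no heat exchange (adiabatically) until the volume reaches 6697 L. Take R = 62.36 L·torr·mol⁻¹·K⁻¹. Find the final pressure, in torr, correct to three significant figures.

P₂ ≈ 187 torr

From PV = nRT: V₁ = nRT₁/P₁ = 3997 L.
Reversible adiabatic, γ = 1.67: T₂ = T₁·(V₁/V₂)^(γ−1) = 202.6 K; P₂ = P₁·(V₁/V₂)^γ = 187.2 torr.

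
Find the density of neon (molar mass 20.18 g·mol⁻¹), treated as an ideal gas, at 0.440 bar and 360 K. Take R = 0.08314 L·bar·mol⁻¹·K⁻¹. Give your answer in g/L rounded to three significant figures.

ρ = PM/(RT) = (0.440 × 20.18) / (0.08314 × 360.0)

ρ ≈ 0.297 g/L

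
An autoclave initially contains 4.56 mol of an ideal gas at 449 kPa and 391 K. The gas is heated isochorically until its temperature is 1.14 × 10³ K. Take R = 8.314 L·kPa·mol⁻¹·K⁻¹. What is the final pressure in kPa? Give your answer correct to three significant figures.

From PV = nRT: V₁ = nRT₁/P₁ = 33.01 L.
Isochoric, so P/T is constant: V₂ = V₁; P₂ = P₁·(T₂/T₁) = 1309 kPa.

P₂ ≈ 1.31e+03 kPa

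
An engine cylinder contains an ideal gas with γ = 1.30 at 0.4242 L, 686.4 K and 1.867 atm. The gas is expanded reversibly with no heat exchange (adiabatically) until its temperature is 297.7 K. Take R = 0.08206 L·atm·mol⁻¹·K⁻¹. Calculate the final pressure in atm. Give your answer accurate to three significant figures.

P₂ ≈ 0.0500 atm

Reversible adiabatic, γ = 1.30: P₂ = P₁·(T₂/T₁)^(γ/(γ−1)) = 0.05001 atm; V₂ = V₁·(T₁/T₂)^(1/(γ−1)) = 6.869 L.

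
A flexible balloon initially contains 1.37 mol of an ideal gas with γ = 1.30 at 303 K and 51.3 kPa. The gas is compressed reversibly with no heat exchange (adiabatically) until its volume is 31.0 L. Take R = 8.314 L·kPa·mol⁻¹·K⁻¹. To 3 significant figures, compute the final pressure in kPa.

From PV = nRT: V₁ = nRT₁/P₁ = 67.28 L.
Reversible adiabatic, γ = 1.30: T₂ = T₁·(V₁/V₂)^(γ−1) = 382.3 K; P₂ = P₁·(V₁/V₂)^γ = 140.5 kPa.

P₂ ≈ 140 kPa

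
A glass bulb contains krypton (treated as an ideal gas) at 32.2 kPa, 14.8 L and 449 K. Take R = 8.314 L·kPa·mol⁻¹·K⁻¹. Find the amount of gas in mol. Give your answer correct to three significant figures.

PV = nRT ⇒ n = PV/(RT) = (32.2 × 14.8) / (8.314 × 449)

n ≈ 0.128 mol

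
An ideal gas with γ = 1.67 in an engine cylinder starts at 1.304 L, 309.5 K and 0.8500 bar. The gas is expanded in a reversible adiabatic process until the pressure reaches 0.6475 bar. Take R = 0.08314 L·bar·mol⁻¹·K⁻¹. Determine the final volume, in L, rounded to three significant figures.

Reversible adiabatic, γ = 1.67: T₂ = T₁·(P₂/P₁)^((γ−1)/γ) = 277.5 K; V₂ = V₁·(P₁/P₂)^(1/γ) = 1.535 L.

V₂ ≈ 1.53 L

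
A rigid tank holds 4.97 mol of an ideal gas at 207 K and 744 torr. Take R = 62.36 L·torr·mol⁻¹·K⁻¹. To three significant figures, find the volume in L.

V ≈ 86.2 L

PV = nRT ⇒ V = nRT/P = (4.97 × 62.36 × 207) / 744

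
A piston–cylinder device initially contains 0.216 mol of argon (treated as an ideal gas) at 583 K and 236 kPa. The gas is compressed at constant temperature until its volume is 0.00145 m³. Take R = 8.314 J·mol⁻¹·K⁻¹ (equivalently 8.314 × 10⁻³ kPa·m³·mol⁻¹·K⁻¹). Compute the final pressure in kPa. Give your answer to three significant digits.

From PV = nRT: V₁ = nRT₁/P₁ = 0.004436 m³.
Isothermal, so P V is constant: T₂ = T₁; P₂ = P₁·(V₁/V₂) = 722.0 kPa.

P₂ ≈ 722 kPa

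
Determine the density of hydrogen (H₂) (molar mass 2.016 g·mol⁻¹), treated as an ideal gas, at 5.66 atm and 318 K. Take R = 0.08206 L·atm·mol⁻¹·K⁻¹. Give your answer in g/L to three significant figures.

ρ = PM/(RT) = (5.66 × 2.016) / (0.08206 × 318.0)

ρ ≈ 0.437 g/L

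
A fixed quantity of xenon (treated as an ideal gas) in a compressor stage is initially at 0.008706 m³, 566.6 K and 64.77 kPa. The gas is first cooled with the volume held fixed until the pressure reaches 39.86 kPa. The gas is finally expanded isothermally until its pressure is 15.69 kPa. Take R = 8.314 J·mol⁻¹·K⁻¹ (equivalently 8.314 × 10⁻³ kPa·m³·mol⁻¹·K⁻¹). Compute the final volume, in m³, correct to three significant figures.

V₃ ≈ 0.0221 m³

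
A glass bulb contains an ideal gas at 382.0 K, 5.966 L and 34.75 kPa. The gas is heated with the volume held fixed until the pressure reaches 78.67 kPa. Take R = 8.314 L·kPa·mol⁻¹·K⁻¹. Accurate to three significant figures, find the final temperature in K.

Isochoric, so P/T is constant: V₂ = V₁; T₂ = T₁·(P₂/P₁) = 864.8 K.

T₂ ≈ 865 K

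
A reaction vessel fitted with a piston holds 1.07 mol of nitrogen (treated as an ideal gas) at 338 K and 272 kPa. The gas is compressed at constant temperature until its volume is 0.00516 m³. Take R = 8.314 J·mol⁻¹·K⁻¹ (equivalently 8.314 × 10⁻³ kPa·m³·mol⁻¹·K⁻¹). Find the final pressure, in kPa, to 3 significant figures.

From PV = nRT: V₁ = nRT₁/P₁ = 0.01105 m³.
Isothermal, so P V is constant: T₂ = T₁; P₂ = P₁·(V₁/V₂) = 582.7 kPa.

P₂ ≈ 583 kPa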